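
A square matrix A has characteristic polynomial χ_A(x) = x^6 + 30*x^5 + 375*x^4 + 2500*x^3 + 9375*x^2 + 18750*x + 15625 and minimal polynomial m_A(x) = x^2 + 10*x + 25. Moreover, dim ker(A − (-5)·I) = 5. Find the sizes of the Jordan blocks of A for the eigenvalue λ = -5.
Block sizes for λ = -5: [2, 1, 1, 1, 1]

Step 1 — from the characteristic polynomial, algebraic multiplicity of λ = -5 is 6. From dim ker(A − (-5)·I) = 5, there are exactly 5 Jordan blocks for λ = -5.
Step 2 — from the minimal polynomial, the factor (x + 5)^2 tells us the largest block for λ = -5 has size 2.
Step 3 — with total size 6, 5 blocks, and largest block 2, the block sizes (in nonincreasing order) are [2, 1, 1, 1, 1].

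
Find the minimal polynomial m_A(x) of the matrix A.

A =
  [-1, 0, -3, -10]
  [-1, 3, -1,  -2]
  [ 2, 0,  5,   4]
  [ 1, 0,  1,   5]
x^3 - 9*x^2 + 27*x - 27

The characteristic polynomial is χ_A(x) = (x - 3)^4, so the eigenvalues are known. The minimal polynomial is
  m_A(x) = Π_λ (x − λ)^{k_λ}
where k_λ is the size of the *largest* Jordan block for λ (equivalently, the smallest k with (A − λI)^k v = 0 for every generalised eigenvector v of λ).

  λ = 3: largest Jordan block has size 3, contributing (x − 3)^3

So m_A(x) = (x - 3)^3 = x^3 - 9*x^2 + 27*x - 27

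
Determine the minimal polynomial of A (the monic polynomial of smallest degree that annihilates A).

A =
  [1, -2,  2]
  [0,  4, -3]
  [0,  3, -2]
x^2 - 2*x + 1

The characteristic polynomial is χ_A(x) = (x - 1)^3, so the eigenvalues are known. The minimal polynomial is
  m_A(x) = Π_λ (x − λ)^{k_λ}
where k_λ is the size of the *largest* Jordan block for λ (equivalently, the smallest k with (A − λI)^k v = 0 for every generalised eigenvector v of λ).

  λ = 1: largest Jordan block has size 2, contributing (x − 1)^2

So m_A(x) = (x - 1)^2 = x^2 - 2*x + 1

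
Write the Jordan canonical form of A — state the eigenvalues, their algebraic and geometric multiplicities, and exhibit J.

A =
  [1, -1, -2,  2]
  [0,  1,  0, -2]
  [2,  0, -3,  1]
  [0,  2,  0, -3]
J_2(-1) ⊕ J_2(-1)

The characteristic polynomial is
  det(x·I − A) = x^4 + 4*x^3 + 6*x^2 + 4*x + 1 = (x + 1)^4

Eigenvalues and multiplicities (the geometric multiplicity of λ is n − rank(A − λI), which equals the number of Jordan blocks for λ):
  λ = -1: algebraic multiplicity = 4, geometric multiplicity = 2

Determining the block sizes for each eigenvalue:
  λ = -1: with am = 4 and gm = 2, the partition is not yet determined (e.g. several partitions of 4 into 2 parts exist). Let N = A − (-1)·I. Computing rank(N^1) = 2, rank(N^2) = 0; the number of blocks of size ≥ j is rank(N^{j−1}) − rank(N^j), giving [2, 2]. So we have 2 block(s) of size 2 → block sizes [2, 2]

Assembling the blocks gives a Jordan form
J =
  [-1,  1,  0,  0]
  [ 0, -1,  0,  0]
  [ 0,  0, -1,  1]
  [ 0,  0,  0, -1]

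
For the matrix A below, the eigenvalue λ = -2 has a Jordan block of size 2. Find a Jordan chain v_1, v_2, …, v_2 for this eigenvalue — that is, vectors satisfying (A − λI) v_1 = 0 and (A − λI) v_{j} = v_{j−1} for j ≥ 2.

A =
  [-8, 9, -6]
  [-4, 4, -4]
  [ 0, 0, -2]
A Jordan chain for λ = -2 of length 2:
v_1 = (-6, -4, 0)ᵀ
v_2 = (1, 0, 0)ᵀ

Let N = A − (-2)·I. We want v_2 with N^2 v_2 = 0 but N^1 v_2 ≠ 0; then v_{j-1} := N · v_j for j = 2, …, 2.

Pick v_2 = (1, 0, 0)ᵀ.
Then v_1 = N · v_2 = (-6, -4, 0)ᵀ.

Sanity check: (A − (-2)·I) v_1 = (0, 0, 0)ᵀ = 0. ✓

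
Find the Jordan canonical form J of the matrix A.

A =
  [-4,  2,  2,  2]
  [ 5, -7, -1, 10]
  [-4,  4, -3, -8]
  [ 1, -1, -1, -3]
J_3(-5) ⊕ J_1(-2)

The characteristic polynomial is
  det(x·I − A) = x^4 + 17*x^3 + 105*x^2 + 275*x + 250 = (x + 2)*(x + 5)^3

Eigenvalues and multiplicities (the geometric multiplicity of λ is n − rank(A − λI), which equals the number of Jordan blocks for λ):
  λ = -5: algebraic multiplicity = 3, geometric multiplicity = 1
  λ = -2: algebraic multiplicity = 1, geometric multiplicity = 1

Determining the block sizes for each eigenvalue:
  λ = -5: one block (gm = 1), so the single block has size am = 3 → block sizes [3]
  λ = -2: one block (gm = 1), so the single block has size am = 1 → block sizes [1]

Assembling the blocks gives a Jordan form
J =
  [-5,  1,  0,  0]
  [ 0, -5,  1,  0]
  [ 0,  0, -5,  0]
  [ 0,  0,  0, -2]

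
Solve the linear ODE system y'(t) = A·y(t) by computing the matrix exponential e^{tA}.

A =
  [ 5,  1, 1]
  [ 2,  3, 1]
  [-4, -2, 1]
e^{tA} =
  [t^2*exp(3*t) + 2*t*exp(3*t) + exp(3*t), t*exp(3*t), t^2*exp(3*t)/2 + t*exp(3*t)]
  [2*t*exp(3*t), exp(3*t), t*exp(3*t)]
  [-2*t^2*exp(3*t) - 4*t*exp(3*t), -2*t*exp(3*t), -t^2*exp(3*t) - 2*t*exp(3*t) + exp(3*t)]

Strategy: write A = P · J · P⁻¹ where J is a Jordan canonical form, so e^{tA} = P · e^{tJ} · P⁻¹, and e^{tJ} can be computed block-by-block.

A has Jordan form
J =
  [3, 1, 0]
  [0, 3, 1]
  [0, 0, 3]
(up to reordering of blocks).

Per-block formulas:
  For a 3×3 Jordan block J_3(3): exp(t · J_3(3)) = e^(3t)·(I + t·N + (t^2/2)·N^2), where N is the 3×3 nilpotent shift.

After assembling e^{tJ} and conjugating by P, we get:

e^{tA} =
  [t^2*exp(3*t) + 2*t*exp(3*t) + exp(3*t), t*exp(3*t), t^2*exp(3*t)/2 + t*exp(3*t)]
  [2*t*exp(3*t), exp(3*t), t*exp(3*t)]
  [-2*t^2*exp(3*t) - 4*t*exp(3*t), -2*t*exp(3*t), -t^2*exp(3*t) - 2*t*exp(3*t) + exp(3*t)]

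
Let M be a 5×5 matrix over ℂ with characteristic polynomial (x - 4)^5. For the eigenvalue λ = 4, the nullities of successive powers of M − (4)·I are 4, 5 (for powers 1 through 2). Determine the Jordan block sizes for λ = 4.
Block sizes for λ = 4: [2, 1, 1, 1]

From the dimensions of kernels of powers, the number of Jordan blocks of size at least j is d_j − d_{j−1} where d_j = dim ker(N^j) (with d_0 = 0). Computing the differences gives [4, 1].
The number of blocks of size exactly k is (#blocks of size ≥ k) − (#blocks of size ≥ k + 1), so the partition is: 3 block(s) of size 1, 1 block(s) of size 2.
In nonincreasing order the block sizes are [2, 1, 1, 1].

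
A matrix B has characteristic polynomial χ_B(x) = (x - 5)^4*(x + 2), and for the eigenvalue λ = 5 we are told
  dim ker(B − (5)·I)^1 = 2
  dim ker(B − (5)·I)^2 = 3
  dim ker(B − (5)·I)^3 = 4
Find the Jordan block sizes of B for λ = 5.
Block sizes for λ = 5: [3, 1]

From the dimensions of kernels of powers, the number of Jordan blocks of size at least j is d_j − d_{j−1} where d_j = dim ker(N^j) (with d_0 = 0). Computing the differences gives [2, 1, 1].
The number of blocks of size exactly k is (#blocks of size ≥ k) − (#blocks of size ≥ k + 1), so the partition is: 1 block(s) of size 1, 1 block(s) of size 3.
In nonincreasing order the block sizes are [3, 1].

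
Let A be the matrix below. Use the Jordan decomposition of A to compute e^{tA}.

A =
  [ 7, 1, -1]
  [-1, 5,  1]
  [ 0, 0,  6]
e^{tA} =
  [t*exp(6*t) + exp(6*t), t*exp(6*t), -t*exp(6*t)]
  [-t*exp(6*t), -t*exp(6*t) + exp(6*t), t*exp(6*t)]
  [0, 0, exp(6*t)]

Strategy: write A = P · J · P⁻¹ where J is a Jordan canonical form, so e^{tA} = P · e^{tJ} · P⁻¹, and e^{tJ} can be computed block-by-block.

A has Jordan form
J =
  [6, 1, 0]
  [0, 6, 0]
  [0, 0, 6]
(up to reordering of blocks).

Per-block formulas:
  For a 1×1 block at λ = 6: exp(t · [6]) = [e^(6t)].
  For a 2×2 Jordan block J_2(6): exp(t · J_2(6)) = e^(6t)·(I + t·N), where N is the 2×2 nilpotent shift.

After assembling e^{tJ} and conjugating by P, we get:

e^{tA} =
  [t*exp(6*t) + exp(6*t), t*exp(6*t), -t*exp(6*t)]
  [-t*exp(6*t), -t*exp(6*t) + exp(6*t), t*exp(6*t)]
  [0, 0, exp(6*t)]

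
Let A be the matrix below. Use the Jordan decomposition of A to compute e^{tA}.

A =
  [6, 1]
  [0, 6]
e^{tA} =
  [exp(6*t), t*exp(6*t)]
  [0, exp(6*t)]

Strategy: write A = P · J · P⁻¹ where J is a Jordan canonical form, so e^{tA} = P · e^{tJ} · P⁻¹, and e^{tJ} can be computed block-by-block.

A has Jordan form
J =
  [6, 1]
  [0, 6]
(up to reordering of blocks).

Per-block formulas:
  For a 2×2 Jordan block J_2(6): exp(t · J_2(6)) = e^(6t)·(I + t·N), where N is the 2×2 nilpotent shift.

After assembling e^{tJ} and conjugating by P, we get:

e^{tA} =
  [exp(6*t), t*exp(6*t)]
  [0, exp(6*t)]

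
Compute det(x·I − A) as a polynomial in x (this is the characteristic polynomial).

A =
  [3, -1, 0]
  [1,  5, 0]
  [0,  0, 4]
x^3 - 12*x^2 + 48*x - 64

Expanding det(x·I − A) (e.g. by cofactor expansion or by noting that A is similar to its Jordan form J, which has the same characteristic polynomial as A) gives
  χ_A(x) = x^3 - 12*x^2 + 48*x - 64
which factors as (x - 4)^3. The eigenvalues (with algebraic multiplicities) are λ = 4 with multiplicity 3.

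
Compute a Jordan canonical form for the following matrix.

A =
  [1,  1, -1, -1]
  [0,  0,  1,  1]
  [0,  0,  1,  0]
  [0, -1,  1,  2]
J_2(1) ⊕ J_1(1) ⊕ J_1(1)

The characteristic polynomial is
  det(x·I − A) = x^4 - 4*x^3 + 6*x^2 - 4*x + 1 = (x - 1)^4

Eigenvalues and multiplicities (the geometric multiplicity of λ is n − rank(A − λI), which equals the number of Jordan blocks for λ):
  λ = 1: algebraic multiplicity = 4, geometric multiplicity = 3

Determining the block sizes for each eigenvalue:
  λ = 1: 3 blocks summing to 4 forces exactly one block of size 2 and the rest size 1 → block sizes [2, 1, 1]

Assembling the blocks gives a Jordan form
J =
  [1, 1, 0, 0]
  [0, 1, 0, 0]
  [0, 0, 1, 0]
  [0, 0, 0, 1]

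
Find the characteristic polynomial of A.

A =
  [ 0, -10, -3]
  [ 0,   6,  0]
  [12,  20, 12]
x^3 - 18*x^2 + 108*x - 216

Expanding det(x·I − A) (e.g. by cofactor expansion or by noting that A is similar to its Jordan form J, which has the same characteristic polynomial as A) gives
  χ_A(x) = x^3 - 18*x^2 + 108*x - 216
which factors as (x - 6)^3. The eigenvalues (with algebraic multiplicities) are λ = 6 with multiplicity 3.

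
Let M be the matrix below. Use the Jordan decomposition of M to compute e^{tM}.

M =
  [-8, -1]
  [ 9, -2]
e^{tM} =
  [-3*t*exp(-5*t) + exp(-5*t), -t*exp(-5*t)]
  [9*t*exp(-5*t), 3*t*exp(-5*t) + exp(-5*t)]

Strategy: write M = P · J · P⁻¹ where J is a Jordan canonical form, so e^{tM} = P · e^{tJ} · P⁻¹, and e^{tJ} can be computed block-by-block.

M has Jordan form
J =
  [-5,  1]
  [ 0, -5]
(up to reordering of blocks).

Per-block formulas:
  For a 2×2 Jordan block J_2(-5): exp(t · J_2(-5)) = e^(-5t)·(I + t·N), where N is the 2×2 nilpotent shift.

After assembling e^{tJ} and conjugating by P, we get:

e^{tM} =
  [-3*t*exp(-5*t) + exp(-5*t), -t*exp(-5*t)]
  [9*t*exp(-5*t), 3*t*exp(-5*t) + exp(-5*t)]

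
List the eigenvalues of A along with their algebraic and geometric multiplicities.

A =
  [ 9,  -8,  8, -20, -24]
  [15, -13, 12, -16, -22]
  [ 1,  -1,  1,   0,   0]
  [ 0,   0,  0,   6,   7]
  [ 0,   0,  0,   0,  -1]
λ = -1: alg = 4, geom = 2; λ = 6: alg = 1, geom = 1

Step 1 — factor the characteristic polynomial to read off the algebraic multiplicities:
  χ_A(x) = (x - 6)*(x + 1)^4

Step 2 — compute geometric multiplicities via the rank-nullity identity g(λ) = n − rank(A − λI):
  rank(A − (-1)·I) = 3, so dim ker(A − (-1)·I) = n − 3 = 2
  rank(A − (6)·I) = 4, so dim ker(A − (6)·I) = n − 4 = 1

Summary:
  λ = -1: algebraic multiplicity = 4, geometric multiplicity = 2
  λ = 6: algebraic multiplicity = 1, geometric multiplicity = 1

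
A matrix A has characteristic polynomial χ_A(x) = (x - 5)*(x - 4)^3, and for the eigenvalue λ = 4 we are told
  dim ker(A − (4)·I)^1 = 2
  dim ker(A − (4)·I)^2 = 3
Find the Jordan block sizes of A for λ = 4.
Block sizes for λ = 4: [2, 1]

From the dimensions of kernels of powers, the number of Jordan blocks of size at least j is d_j − d_{j−1} where d_j = dim ker(N^j) (with d_0 = 0). Computing the differences gives [2, 1].
The number of blocks of size exactly k is (#blocks of size ≥ k) − (#blocks of size ≥ k + 1), so the partition is: 1 block(s) of size 1, 1 block(s) of size 2.
In nonincreasing order the block sizes are [2, 1].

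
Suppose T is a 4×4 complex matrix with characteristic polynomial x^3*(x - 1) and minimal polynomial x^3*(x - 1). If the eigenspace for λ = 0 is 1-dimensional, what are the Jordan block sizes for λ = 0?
Block sizes for λ = 0: [3]

Step 1 — from the characteristic polynomial, algebraic multiplicity of λ = 0 is 3. From dim ker(T − (0)·I) = 1, there are exactly 1 Jordan blocks for λ = 0.
Step 2 — from the minimal polynomial, the factor (x − 0)^3 tells us the largest block for λ = 0 has size 3.
Step 3 — with total size 3, 1 blocks, and largest block 3, the block sizes (in nonincreasing order) are [3].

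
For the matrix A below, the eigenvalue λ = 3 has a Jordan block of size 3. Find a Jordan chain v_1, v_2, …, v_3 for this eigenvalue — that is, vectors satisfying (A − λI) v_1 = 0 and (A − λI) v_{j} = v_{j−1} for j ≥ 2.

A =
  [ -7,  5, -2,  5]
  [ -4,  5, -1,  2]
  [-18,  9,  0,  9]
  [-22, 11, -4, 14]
A Jordan chain for λ = 3 of length 3:
v_1 = (6, 6, 0, 6)ᵀ
v_2 = (-10, -4, -18, -22)ᵀ
v_3 = (1, 0, 0, 0)ᵀ

Let N = A − (3)·I. We want v_3 with N^3 v_3 = 0 but N^2 v_3 ≠ 0; then v_{j-1} := N · v_j for j = 3, …, 2.

Pick v_3 = (1, 0, 0, 0)ᵀ.
Then v_2 = N · v_3 = (-10, -4, -18, -22)ᵀ.
Then v_1 = N · v_2 = (6, 6, 0, 6)ᵀ.

Sanity check: (A − (3)·I) v_1 = (0, 0, 0, 0)ᵀ = 0. ✓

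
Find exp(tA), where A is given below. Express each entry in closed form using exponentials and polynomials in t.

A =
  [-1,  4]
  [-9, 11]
e^{tA} =
  [-6*t*exp(5*t) + exp(5*t), 4*t*exp(5*t)]
  [-9*t*exp(5*t), 6*t*exp(5*t) + exp(5*t)]

Strategy: write A = P · J · P⁻¹ where J is a Jordan canonical form, so e^{tA} = P · e^{tJ} · P⁻¹, and e^{tJ} can be computed block-by-block.

A has Jordan form
J =
  [5, 1]
  [0, 5]
(up to reordering of blocks).

Per-block formulas:
  For a 2×2 Jordan block J_2(5): exp(t · J_2(5)) = e^(5t)·(I + t·N), where N is the 2×2 nilpotent shift.

After assembling e^{tJ} and conjugating by P, we get:

e^{tA} =
  [-6*t*exp(5*t) + exp(5*t), 4*t*exp(5*t)]
  [-9*t*exp(5*t), 6*t*exp(5*t) + exp(5*t)]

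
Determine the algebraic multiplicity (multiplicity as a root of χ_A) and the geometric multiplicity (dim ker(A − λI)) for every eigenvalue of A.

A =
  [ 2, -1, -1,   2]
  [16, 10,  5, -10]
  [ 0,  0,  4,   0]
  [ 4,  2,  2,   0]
λ = 4: alg = 4, geom = 2

Step 1 — factor the characteristic polynomial to read off the algebraic multiplicities:
  χ_A(x) = (x - 4)^4

Step 2 — compute geometric multiplicities via the rank-nullity identity g(λ) = n − rank(A − λI):
  rank(A − (4)·I) = 2, so dim ker(A − (4)·I) = n − 2 = 2

Summary:
  λ = 4: algebraic multiplicity = 4, geometric multiplicity = 2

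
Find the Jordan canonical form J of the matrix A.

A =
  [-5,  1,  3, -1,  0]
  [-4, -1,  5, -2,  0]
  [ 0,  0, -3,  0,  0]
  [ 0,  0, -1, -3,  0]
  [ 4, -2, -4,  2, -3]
J_2(-3) ⊕ J_2(-3) ⊕ J_1(-3)

The characteristic polynomial is
  det(x·I − A) = x^5 + 15*x^4 + 90*x^3 + 270*x^2 + 405*x + 243 = (x + 3)^5

Eigenvalues and multiplicities (the geometric multiplicity of λ is n − rank(A − λI), which equals the number of Jordan blocks for λ):
  λ = -3: algebraic multiplicity = 5, geometric multiplicity = 3

Determining the block sizes for each eigenvalue:
  λ = -3: with am = 5 and gm = 3, the partition is not yet determined (e.g. several partitions of 5 into 3 parts exist). Let N = A − (-3)·I. Computing rank(N^1) = 2, rank(N^2) = 0; the number of blocks of size ≥ j is rank(N^{j−1}) − rank(N^j), giving [3, 2]. So we have 2 block(s) of size 2, 1 block(s) of size 1 → block sizes [2, 2, 1]

Assembling the blocks gives a Jordan form
J =
  [-3,  1,  0,  0,  0]
  [ 0, -3,  0,  0,  0]
  [ 0,  0, -3,  1,  0]
  [ 0,  0,  0, -3,  0]
  [ 0,  0,  0,  0, -3]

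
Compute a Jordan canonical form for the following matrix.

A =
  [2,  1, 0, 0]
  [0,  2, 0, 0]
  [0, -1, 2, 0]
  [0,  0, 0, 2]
J_2(2) ⊕ J_1(2) ⊕ J_1(2)

The characteristic polynomial is
  det(x·I − A) = x^4 - 8*x^3 + 24*x^2 - 32*x + 16 = (x - 2)^4

Eigenvalues and multiplicities (the geometric multiplicity of λ is n − rank(A − λI), which equals the number of Jordan blocks for λ):
  λ = 2: algebraic multiplicity = 4, geometric multiplicity = 3

Determining the block sizes for each eigenvalue:
  λ = 2: 3 blocks summing to 4 forces exactly one block of size 2 and the rest size 1 → block sizes [2, 1, 1]

Assembling the blocks gives a Jordan form
J =
  [2, 1, 0, 0]
  [0, 2, 0, 0]
  [0, 0, 2, 0]
  [0, 0, 0, 2]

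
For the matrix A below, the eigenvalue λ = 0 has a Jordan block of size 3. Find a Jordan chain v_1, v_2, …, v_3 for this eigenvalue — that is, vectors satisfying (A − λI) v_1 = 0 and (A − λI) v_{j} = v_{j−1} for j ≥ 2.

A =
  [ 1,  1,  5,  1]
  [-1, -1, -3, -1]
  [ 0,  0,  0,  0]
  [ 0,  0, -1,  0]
A Jordan chain for λ = 0 of length 3:
v_1 = (1, -1, 0, 0)ᵀ
v_2 = (5, -3, 0, -1)ᵀ
v_3 = (0, 0, 1, 0)ᵀ

Let N = A − (0)·I. We want v_3 with N^3 v_3 = 0 but N^2 v_3 ≠ 0; then v_{j-1} := N · v_j for j = 3, …, 2.

Pick v_3 = (0, 0, 1, 0)ᵀ.
Then v_2 = N · v_3 = (5, -3, 0, -1)ᵀ.
Then v_1 = N · v_2 = (1, -1, 0, 0)ᵀ.

Sanity check: (A − (0)·I) v_1 = (0, 0, 0, 0)ᵀ = 0. ✓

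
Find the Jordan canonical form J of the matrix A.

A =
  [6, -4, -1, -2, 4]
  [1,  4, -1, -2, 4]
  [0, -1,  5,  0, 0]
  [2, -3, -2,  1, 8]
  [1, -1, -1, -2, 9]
J_3(5) ⊕ J_1(5) ⊕ J_1(5)

The characteristic polynomial is
  det(x·I − A) = x^5 - 25*x^4 + 250*x^3 - 1250*x^2 + 3125*x - 3125 = (x - 5)^5

Eigenvalues and multiplicities (the geometric multiplicity of λ is n − rank(A − λI), which equals the number of Jordan blocks for λ):
  λ = 5: algebraic multiplicity = 5, geometric multiplicity = 3

Determining the block sizes for each eigenvalue:
  λ = 5: with am = 5 and gm = 3, the partition is not yet determined (e.g. several partitions of 5 into 3 parts exist). Let N = A − (5)·I. Computing rank(N^1) = 2, rank(N^2) = 1, rank(N^3) = 0; the number of blocks of size ≥ j is rank(N^{j−1}) − rank(N^j), giving [3, 1, 1]. So we have 1 block(s) of size 3, 2 block(s) of size 1 → block sizes [3, 1, 1]

Assembling the blocks gives a Jordan form
J =
  [5, 1, 0, 0, 0]
  [0, 5, 1, 0, 0]
  [0, 0, 5, 0, 0]
  [0, 0, 0, 5, 0]
  [0, 0, 0, 0, 5]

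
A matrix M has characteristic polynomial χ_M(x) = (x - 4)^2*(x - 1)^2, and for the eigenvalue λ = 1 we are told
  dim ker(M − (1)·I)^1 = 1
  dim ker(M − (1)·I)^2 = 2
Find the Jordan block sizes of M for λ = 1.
Block sizes for λ = 1: [2]

From the dimensions of kernels of powers, the number of Jordan blocks of size at least j is d_j − d_{j−1} where d_j = dim ker(N^j) (with d_0 = 0). Computing the differences gives [1, 1].
The number of blocks of size exactly k is (#blocks of size ≥ k) − (#blocks of size ≥ k + 1), so the partition is: 1 block(s) of size 2.
In nonincreasing order the block sizes are [2].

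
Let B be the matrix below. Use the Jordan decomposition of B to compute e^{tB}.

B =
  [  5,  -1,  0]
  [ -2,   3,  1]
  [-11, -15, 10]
e^{tB} =
  [3*t^2*exp(6*t)/2 - t*exp(6*t) + exp(6*t), 2*t^2*exp(6*t) - t*exp(6*t), -t^2*exp(6*t)/2]
  [-3*t^2*exp(6*t)/2 - 2*t*exp(6*t), -2*t^2*exp(6*t) - 3*t*exp(6*t) + exp(6*t), t^2*exp(6*t)/2 + t*exp(6*t)]
  [-3*t^2*exp(6*t)/2 - 11*t*exp(6*t), -2*t^2*exp(6*t) - 15*t*exp(6*t), t^2*exp(6*t)/2 + 4*t*exp(6*t) + exp(6*t)]

Strategy: write B = P · J · P⁻¹ where J is a Jordan canonical form, so e^{tB} = P · e^{tJ} · P⁻¹, and e^{tJ} can be computed block-by-block.

B has Jordan form
J =
  [6, 1, 0]
  [0, 6, 1]
  [0, 0, 6]
(up to reordering of blocks).

Per-block formulas:
  For a 3×3 Jordan block J_3(6): exp(t · J_3(6)) = e^(6t)·(I + t·N + (t^2/2)·N^2), where N is the 3×3 nilpotent shift.

After assembling e^{tJ} and conjugating by P, we get:

e^{tB} =
  [3*t^2*exp(6*t)/2 - t*exp(6*t) + exp(6*t), 2*t^2*exp(6*t) - t*exp(6*t), -t^2*exp(6*t)/2]
  [-3*t^2*exp(6*t)/2 - 2*t*exp(6*t), -2*t^2*exp(6*t) - 3*t*exp(6*t) + exp(6*t), t^2*exp(6*t)/2 + t*exp(6*t)]
  [-3*t^2*exp(6*t)/2 - 11*t*exp(6*t), -2*t^2*exp(6*t) - 15*t*exp(6*t), t^2*exp(6*t)/2 + 4*t*exp(6*t) + exp(6*t)]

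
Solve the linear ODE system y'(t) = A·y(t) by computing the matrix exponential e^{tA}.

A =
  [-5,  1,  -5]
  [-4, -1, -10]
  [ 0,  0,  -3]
e^{tA} =
  [-2*t*exp(-3*t) + exp(-3*t), t*exp(-3*t), -5*t*exp(-3*t)]
  [-4*t*exp(-3*t), 2*t*exp(-3*t) + exp(-3*t), -10*t*exp(-3*t)]
  [0, 0, exp(-3*t)]

Strategy: write A = P · J · P⁻¹ where J is a Jordan canonical form, so e^{tA} = P · e^{tJ} · P⁻¹, and e^{tJ} can be computed block-by-block.

A has Jordan form
J =
  [-3,  1,  0]
  [ 0, -3,  0]
  [ 0,  0, -3]
(up to reordering of blocks).

Per-block formulas:
  For a 1×1 block at λ = -3: exp(t · [-3]) = [e^(-3t)].
  For a 2×2 Jordan block J_2(-3): exp(t · J_2(-3)) = e^(-3t)·(I + t·N), where N is the 2×2 nilpotent shift.

After assembling e^{tJ} and conjugating by P, we get:

e^{tA} =
  [-2*t*exp(-3*t) + exp(-3*t), t*exp(-3*t), -5*t*exp(-3*t)]
  [-4*t*exp(-3*t), 2*t*exp(-3*t) + exp(-3*t), -10*t*exp(-3*t)]
  [0, 0, exp(-3*t)]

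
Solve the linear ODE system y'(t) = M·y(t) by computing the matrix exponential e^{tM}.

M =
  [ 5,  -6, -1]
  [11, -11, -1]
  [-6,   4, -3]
e^{tM} =
  [2*t^2*exp(-3*t) + 8*t*exp(-3*t) + exp(-3*t), -2*t^2*exp(-3*t) - 6*t*exp(-3*t), -t^2*exp(-3*t) - t*exp(-3*t)]
  [3*t^2*exp(-3*t) + 11*t*exp(-3*t), -3*t^2*exp(-3*t) - 8*t*exp(-3*t) + exp(-3*t), -3*t^2*exp(-3*t)/2 - t*exp(-3*t)]
  [-2*t^2*exp(-3*t) - 6*t*exp(-3*t), 2*t^2*exp(-3*t) + 4*t*exp(-3*t), t^2*exp(-3*t) + exp(-3*t)]

Strategy: write M = P · J · P⁻¹ where J is a Jordan canonical form, so e^{tM} = P · e^{tJ} · P⁻¹, and e^{tJ} can be computed block-by-block.

M has Jordan form
J =
  [-3,  1,  0]
  [ 0, -3,  1]
  [ 0,  0, -3]
(up to reordering of blocks).

Per-block formulas:
  For a 3×3 Jordan block J_3(-3): exp(t · J_3(-3)) = e^(-3t)·(I + t·N + (t^2/2)·N^2), where N is the 3×3 nilpotent shift.

After assembling e^{tJ} and conjugating by P, we get:

e^{tM} =
  [2*t^2*exp(-3*t) + 8*t*exp(-3*t) + exp(-3*t), -2*t^2*exp(-3*t) - 6*t*exp(-3*t), -t^2*exp(-3*t) - t*exp(-3*t)]
  [3*t^2*exp(-3*t) + 11*t*exp(-3*t), -3*t^2*exp(-3*t) - 8*t*exp(-3*t) + exp(-3*t), -3*t^2*exp(-3*t)/2 - t*exp(-3*t)]
  [-2*t^2*exp(-3*t) - 6*t*exp(-3*t), 2*t^2*exp(-3*t) + 4*t*exp(-3*t), t^2*exp(-3*t) + exp(-3*t)]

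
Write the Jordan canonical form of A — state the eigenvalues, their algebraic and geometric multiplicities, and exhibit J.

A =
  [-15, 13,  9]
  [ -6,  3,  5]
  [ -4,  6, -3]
J_3(-5)

The characteristic polynomial is
  det(x·I − A) = x^3 + 15*x^2 + 75*x + 125 = (x + 5)^3

Eigenvalues and multiplicities (the geometric multiplicity of λ is n − rank(A − λI), which equals the number of Jordan blocks for λ):
  λ = -5: algebraic multiplicity = 3, geometric multiplicity = 1

Determining the block sizes for each eigenvalue:
  λ = -5: one block (gm = 1), so the single block has size am = 3 → block sizes [3]

Assembling the blocks gives a Jordan form
J =
  [-5,  1,  0]
  [ 0, -5,  1]
  [ 0,  0, -5]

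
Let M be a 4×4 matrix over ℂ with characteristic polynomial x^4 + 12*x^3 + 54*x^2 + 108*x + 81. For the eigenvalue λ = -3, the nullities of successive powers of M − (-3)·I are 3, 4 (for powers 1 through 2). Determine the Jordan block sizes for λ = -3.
Block sizes for λ = -3: [2, 1, 1]

From the dimensions of kernels of powers, the number of Jordan blocks of size at least j is d_j − d_{j−1} where d_j = dim ker(N^j) (with d_0 = 0). Computing the differences gives [3, 1].
The number of blocks of size exactly k is (#blocks of size ≥ k) − (#blocks of size ≥ k + 1), so the partition is: 2 block(s) of size 1, 1 block(s) of size 2.
In nonincreasing order the block sizes are [2, 1, 1].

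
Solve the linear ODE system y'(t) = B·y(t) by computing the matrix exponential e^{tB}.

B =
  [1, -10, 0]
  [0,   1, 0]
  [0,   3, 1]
e^{tB} =
  [exp(t), -10*t*exp(t), 0]
  [0, exp(t), 0]
  [0, 3*t*exp(t), exp(t)]

Strategy: write B = P · J · P⁻¹ where J is a Jordan canonical form, so e^{tB} = P · e^{tJ} · P⁻¹, and e^{tJ} can be computed block-by-block.

B has Jordan form
J =
  [1, 1, 0]
  [0, 1, 0]
  [0, 0, 1]
(up to reordering of blocks).

Per-block formulas:
  For a 2×2 Jordan block J_2(1): exp(t · J_2(1)) = e^(1t)·(I + t·N), where N is the 2×2 nilpotent shift.
  For a 1×1 block at λ = 1: exp(t · [1]) = [e^(1t)].

After assembling e^{tJ} and conjugating by P, we get:

e^{tB} =
  [exp(t), -10*t*exp(t), 0]
  [0, exp(t), 0]
  [0, 3*t*exp(t), exp(t)]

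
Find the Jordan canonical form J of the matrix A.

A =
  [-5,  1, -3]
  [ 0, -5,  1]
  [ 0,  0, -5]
J_3(-5)

The characteristic polynomial is
  det(x·I − A) = x^3 + 15*x^2 + 75*x + 125 = (x + 5)^3

Eigenvalues and multiplicities (the geometric multiplicity of λ is n − rank(A − λI), which equals the number of Jordan blocks for λ):
  λ = -5: algebraic multiplicity = 3, geometric multiplicity = 1

Determining the block sizes for each eigenvalue:
  λ = -5: one block (gm = 1), so the single block has size am = 3 → block sizes [3]

Assembling the blocks gives a Jordan form
J =
  [-5,  1,  0]
  [ 0, -5,  1]
  [ 0,  0, -5]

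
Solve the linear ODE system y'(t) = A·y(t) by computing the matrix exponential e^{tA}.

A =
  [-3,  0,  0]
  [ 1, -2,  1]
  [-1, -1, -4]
e^{tA} =
  [exp(-3*t), 0, 0]
  [t*exp(-3*t), t*exp(-3*t) + exp(-3*t), t*exp(-3*t)]
  [-t*exp(-3*t), -t*exp(-3*t), -t*exp(-3*t) + exp(-3*t)]

Strategy: write A = P · J · P⁻¹ where J is a Jordan canonical form, so e^{tA} = P · e^{tJ} · P⁻¹, and e^{tJ} can be computed block-by-block.

A has Jordan form
J =
  [-3,  1,  0]
  [ 0, -3,  0]
  [ 0,  0, -3]
(up to reordering of blocks).

Per-block formulas:
  For a 2×2 Jordan block J_2(-3): exp(t · J_2(-3)) = e^(-3t)·(I + t·N), where N is the 2×2 nilpotent shift.
  For a 1×1 block at λ = -3: exp(t · [-3]) = [e^(-3t)].

After assembling e^{tJ} and conjugating by P, we get:

e^{tA} =
  [exp(-3*t), 0, 0]
  [t*exp(-3*t), t*exp(-3*t) + exp(-3*t), t*exp(-3*t)]
  [-t*exp(-3*t), -t*exp(-3*t), -t*exp(-3*t) + exp(-3*t)]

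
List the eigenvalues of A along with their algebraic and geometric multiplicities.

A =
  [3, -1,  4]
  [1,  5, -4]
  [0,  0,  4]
λ = 4: alg = 3, geom = 2

Step 1 — factor the characteristic polynomial to read off the algebraic multiplicities:
  χ_A(x) = (x - 4)^3

Step 2 — compute geometric multiplicities via the rank-nullity identity g(λ) = n − rank(A − λI):
  rank(A − (4)·I) = 1, so dim ker(A − (4)·I) = n − 1 = 2

Summary:
  λ = 4: algebraic multiplicity = 3, geometric multiplicity = 2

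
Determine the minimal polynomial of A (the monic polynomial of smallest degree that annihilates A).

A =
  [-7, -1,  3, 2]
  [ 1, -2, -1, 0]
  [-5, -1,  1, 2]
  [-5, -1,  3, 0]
x^3 + 6*x^2 + 12*x + 8

The characteristic polynomial is χ_A(x) = (x + 2)^4, so the eigenvalues are known. The minimal polynomial is
  m_A(x) = Π_λ (x − λ)^{k_λ}
where k_λ is the size of the *largest* Jordan block for λ (equivalently, the smallest k with (A − λI)^k v = 0 for every generalised eigenvector v of λ).

  λ = -2: largest Jordan block has size 3, contributing (x + 2)^3

So m_A(x) = (x + 2)^3 = x^3 + 6*x^2 + 12*x + 8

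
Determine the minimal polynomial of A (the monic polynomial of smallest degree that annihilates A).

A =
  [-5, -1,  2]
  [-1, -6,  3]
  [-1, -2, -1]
x^3 + 12*x^2 + 48*x + 64

The characteristic polynomial is χ_A(x) = (x + 4)^3, so the eigenvalues are known. The minimal polynomial is
  m_A(x) = Π_λ (x − λ)^{k_λ}
where k_λ is the size of the *largest* Jordan block for λ (equivalently, the smallest k with (A − λI)^k v = 0 for every generalised eigenvector v of λ).

  λ = -4: largest Jordan block has size 3, contributing (x + 4)^3

So m_A(x) = (x + 4)^3 = x^3 + 12*x^2 + 48*x + 64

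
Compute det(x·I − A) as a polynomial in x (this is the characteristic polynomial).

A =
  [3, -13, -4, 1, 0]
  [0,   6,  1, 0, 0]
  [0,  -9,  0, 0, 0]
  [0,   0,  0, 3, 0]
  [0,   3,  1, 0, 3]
x^5 - 15*x^4 + 90*x^3 - 270*x^2 + 405*x - 243

Expanding det(x·I − A) (e.g. by cofactor expansion or by noting that A is similar to its Jordan form J, which has the same characteristic polynomial as A) gives
  χ_A(x) = x^5 - 15*x^4 + 90*x^3 - 270*x^2 + 405*x - 243
which factors as (x - 3)^5. The eigenvalues (with algebraic multiplicities) are λ = 3 with multiplicity 5.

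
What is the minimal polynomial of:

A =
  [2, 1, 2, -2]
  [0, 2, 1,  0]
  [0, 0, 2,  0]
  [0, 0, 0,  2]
x^3 - 6*x^2 + 12*x - 8

The characteristic polynomial is χ_A(x) = (x - 2)^4, so the eigenvalues are known. The minimal polynomial is
  m_A(x) = Π_λ (x − λ)^{k_λ}
where k_λ is the size of the *largest* Jordan block for λ (equivalently, the smallest k with (A − λI)^k v = 0 for every generalised eigenvector v of λ).

  λ = 2: largest Jordan block has size 3, contributing (x − 2)^3

So m_A(x) = (x - 2)^3 = x^3 - 6*x^2 + 12*x - 8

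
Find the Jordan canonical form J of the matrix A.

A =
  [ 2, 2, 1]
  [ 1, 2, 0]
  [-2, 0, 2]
J_3(2)

The characteristic polynomial is
  det(x·I − A) = x^3 - 6*x^2 + 12*x - 8 = (x - 2)^3

Eigenvalues and multiplicities (the geometric multiplicity of λ is n − rank(A − λI), which equals the number of Jordan blocks for λ):
  λ = 2: algebraic multiplicity = 3, geometric multiplicity = 1

Determining the block sizes for each eigenvalue:
  λ = 2: one block (gm = 1), so the single block has size am = 3 → block sizes [3]

Assembling the blocks gives a Jordan form
J =
  [2, 1, 0]
  [0, 2, 1]
  [0, 0, 2]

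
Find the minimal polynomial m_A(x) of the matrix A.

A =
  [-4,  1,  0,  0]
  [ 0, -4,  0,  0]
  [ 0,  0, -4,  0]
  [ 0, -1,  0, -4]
x^2 + 8*x + 16

The characteristic polynomial is χ_A(x) = (x + 4)^4, so the eigenvalues are known. The minimal polynomial is
  m_A(x) = Π_λ (x − λ)^{k_λ}
where k_λ is the size of the *largest* Jordan block for λ (equivalently, the smallest k with (A − λI)^k v = 0 for every generalised eigenvector v of λ).

  λ = -4: largest Jordan block has size 2, contributing (x + 4)^2

So m_A(x) = (x + 4)^2 = x^2 + 8*x + 16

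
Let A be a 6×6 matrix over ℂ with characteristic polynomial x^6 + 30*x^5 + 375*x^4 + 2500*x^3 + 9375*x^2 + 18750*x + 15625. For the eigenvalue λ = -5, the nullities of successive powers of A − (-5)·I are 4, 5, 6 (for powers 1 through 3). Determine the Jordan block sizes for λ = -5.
Block sizes for λ = -5: [3, 1, 1, 1]

From the dimensions of kernels of powers, the number of Jordan blocks of size at least j is d_j − d_{j−1} where d_j = dim ker(N^j) (with d_0 = 0). Computing the differences gives [4, 1, 1].
The number of blocks of size exactly k is (#blocks of size ≥ k) − (#blocks of size ≥ k + 1), so the partition is: 3 block(s) of size 1, 1 block(s) of size 3.
In nonincreasing order the block sizes are [3, 1, 1, 1].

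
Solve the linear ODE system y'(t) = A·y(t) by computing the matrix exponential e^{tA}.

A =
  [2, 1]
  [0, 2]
e^{tA} =
  [exp(2*t), t*exp(2*t)]
  [0, exp(2*t)]

Strategy: write A = P · J · P⁻¹ where J is a Jordan canonical form, so e^{tA} = P · e^{tJ} · P⁻¹, and e^{tJ} can be computed block-by-block.

A has Jordan form
J =
  [2, 1]
  [0, 2]
(up to reordering of blocks).

Per-block formulas:
  For a 2×2 Jordan block J_2(2): exp(t · J_2(2)) = e^(2t)·(I + t·N), where N is the 2×2 nilpotent shift.

After assembling e^{tJ} and conjugating by P, we get:

e^{tA} =
  [exp(2*t), t*exp(2*t)]
  [0, exp(2*t)]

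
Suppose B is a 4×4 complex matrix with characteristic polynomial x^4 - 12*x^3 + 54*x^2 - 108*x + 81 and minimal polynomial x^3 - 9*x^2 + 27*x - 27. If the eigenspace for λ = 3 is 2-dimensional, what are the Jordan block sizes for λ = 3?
Block sizes for λ = 3: [3, 1]

Step 1 — from the characteristic polynomial, algebraic multiplicity of λ = 3 is 4. From dim ker(B − (3)·I) = 2, there are exactly 2 Jordan blocks for λ = 3.
Step 2 — from the minimal polynomial, the factor (x − 3)^3 tells us the largest block for λ = 3 has size 3.
Step 3 — with total size 4, 2 blocks, and largest block 3, the block sizes (in nonincreasing order) are [3, 1].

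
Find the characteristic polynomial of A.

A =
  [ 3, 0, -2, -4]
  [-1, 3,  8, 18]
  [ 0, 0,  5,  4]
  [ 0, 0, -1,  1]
x^4 - 12*x^3 + 54*x^2 - 108*x + 81

Expanding det(x·I − A) (e.g. by cofactor expansion or by noting that A is similar to its Jordan form J, which has the same characteristic polynomial as A) gives
  χ_A(x) = x^4 - 12*x^3 + 54*x^2 - 108*x + 81
which factors as (x - 3)^4. The eigenvalues (with algebraic multiplicities) are λ = 3 with multiplicity 4.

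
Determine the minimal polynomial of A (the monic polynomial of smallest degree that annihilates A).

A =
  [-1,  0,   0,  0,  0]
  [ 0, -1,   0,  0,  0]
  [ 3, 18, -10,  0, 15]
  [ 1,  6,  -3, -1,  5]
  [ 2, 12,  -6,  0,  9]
x^2 + x

The characteristic polynomial is χ_A(x) = x*(x + 1)^4, so the eigenvalues are known. The minimal polynomial is
  m_A(x) = Π_λ (x − λ)^{k_λ}
where k_λ is the size of the *largest* Jordan block for λ (equivalently, the smallest k with (A − λI)^k v = 0 for every generalised eigenvector v of λ).

  λ = -1: largest Jordan block has size 1, contributing (x + 1)
  λ = 0: largest Jordan block has size 1, contributing (x − 0)

So m_A(x) = x*(x + 1) = x^2 + x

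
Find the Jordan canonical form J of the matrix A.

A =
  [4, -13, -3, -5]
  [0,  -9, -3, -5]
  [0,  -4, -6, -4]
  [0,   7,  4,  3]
J_3(-4) ⊕ J_1(4)

The characteristic polynomial is
  det(x·I − A) = x^4 + 8*x^3 - 128*x - 256 = (x - 4)*(x + 4)^3

Eigenvalues and multiplicities (the geometric multiplicity of λ is n − rank(A − λI), which equals the number of Jordan blocks for λ):
  λ = -4: algebraic multiplicity = 3, geometric multiplicity = 1
  λ = 4: algebraic multiplicity = 1, geometric multiplicity = 1

Determining the block sizes for each eigenvalue:
  λ = -4: one block (gm = 1), so the single block has size am = 3 → block sizes [3]
  λ = 4: one block (gm = 1), so the single block has size am = 1 → block sizes [1]

Assembling the blocks gives a Jordan form
J =
  [-4,  1,  0, 0]
  [ 0, -4,  1, 0]
  [ 0,  0, -4, 0]
  [ 0,  0,  0, 4]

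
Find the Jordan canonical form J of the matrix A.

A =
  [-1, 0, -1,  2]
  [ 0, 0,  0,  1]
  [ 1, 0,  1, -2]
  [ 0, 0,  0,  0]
J_2(0) ⊕ J_2(0)

The characteristic polynomial is
  det(x·I − A) = x^4

Eigenvalues and multiplicities (the geometric multiplicity of λ is n − rank(A − λI), which equals the number of Jordan blocks for λ):
  λ = 0: algebraic multiplicity = 4, geometric multiplicity = 2

Determining the block sizes for each eigenvalue:
  λ = 0: with am = 4 and gm = 2, the partition is not yet determined (e.g. several partitions of 4 into 2 parts exist). Let N = A − (0)·I. Computing rank(N^1) = 2, rank(N^2) = 0; the number of blocks of size ≥ j is rank(N^{j−1}) − rank(N^j), giving [2, 2]. So we have 2 block(s) of size 2 → block sizes [2, 2]

Assembling the blocks gives a Jordan form
J =
  [0, 1, 0, 0]
  [0, 0, 0, 0]
  [0, 0, 0, 1]
  [0, 0, 0, 0]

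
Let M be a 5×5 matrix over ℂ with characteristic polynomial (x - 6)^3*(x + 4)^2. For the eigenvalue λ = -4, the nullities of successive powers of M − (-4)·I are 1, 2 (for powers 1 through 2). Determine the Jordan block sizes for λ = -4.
Block sizes for λ = -4: [2]

From the dimensions of kernels of powers, the number of Jordan blocks of size at least j is d_j − d_{j−1} where d_j = dim ker(N^j) (with d_0 = 0). Computing the differences gives [1, 1].
The number of blocks of size exactly k is (#blocks of size ≥ k) − (#blocks of size ≥ k + 1), so the partition is: 1 block(s) of size 2.
In nonincreasing order the block sizes are [2].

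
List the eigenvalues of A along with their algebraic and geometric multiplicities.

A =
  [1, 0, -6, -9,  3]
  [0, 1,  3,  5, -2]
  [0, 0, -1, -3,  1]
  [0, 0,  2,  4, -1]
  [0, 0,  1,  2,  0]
λ = 1: alg = 5, geom = 3

Step 1 — factor the characteristic polynomial to read off the algebraic multiplicities:
  χ_A(x) = (x - 1)^5

Step 2 — compute geometric multiplicities via the rank-nullity identity g(λ) = n − rank(A − λI):
  rank(A − (1)·I) = 2, so dim ker(A − (1)·I) = n − 2 = 3

Summary:
  λ = 1: algebraic multiplicity = 5, geometric multiplicity = 3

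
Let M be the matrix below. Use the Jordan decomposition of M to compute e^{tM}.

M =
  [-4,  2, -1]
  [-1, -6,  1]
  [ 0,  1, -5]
e^{tM} =
  [-t^2*exp(-5*t)/2 + t*exp(-5*t) + exp(-5*t), -t^2*exp(-5*t)/2 + 2*t*exp(-5*t), t^2*exp(-5*t)/2 - t*exp(-5*t)]
  [-t*exp(-5*t), -t*exp(-5*t) + exp(-5*t), t*exp(-5*t)]
  [-t^2*exp(-5*t)/2, -t^2*exp(-5*t)/2 + t*exp(-5*t), t^2*exp(-5*t)/2 + exp(-5*t)]

Strategy: write M = P · J · P⁻¹ where J is a Jordan canonical form, so e^{tM} = P · e^{tJ} · P⁻¹, and e^{tJ} can be computed block-by-block.

M has Jordan form
J =
  [-5,  1,  0]
  [ 0, -5,  1]
  [ 0,  0, -5]
(up to reordering of blocks).

Per-block formulas:
  For a 3×3 Jordan block J_3(-5): exp(t · J_3(-5)) = e^(-5t)·(I + t·N + (t^2/2)·N^2), where N is the 3×3 nilpotent shift.

After assembling e^{tJ} and conjugating by P, we get:

e^{tM} =
  [-t^2*exp(-5*t)/2 + t*exp(-5*t) + exp(-5*t), -t^2*exp(-5*t)/2 + 2*t*exp(-5*t), t^2*exp(-5*t)/2 - t*exp(-5*t)]
  [-t*exp(-5*t), -t*exp(-5*t) + exp(-5*t), t*exp(-5*t)]
  [-t^2*exp(-5*t)/2, -t^2*exp(-5*t)/2 + t*exp(-5*t), t^2*exp(-5*t)/2 + exp(-5*t)]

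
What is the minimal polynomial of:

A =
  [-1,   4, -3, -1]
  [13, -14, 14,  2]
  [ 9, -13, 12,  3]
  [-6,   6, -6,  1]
x^4 + 2*x^3 - 12*x^2 + 14*x - 5

The characteristic polynomial is χ_A(x) = (x - 1)^3*(x + 5), so the eigenvalues are known. The minimal polynomial is
  m_A(x) = Π_λ (x − λ)^{k_λ}
where k_λ is the size of the *largest* Jordan block for λ (equivalently, the smallest k with (A − λI)^k v = 0 for every generalised eigenvector v of λ).

  λ = -5: largest Jordan block has size 1, contributing (x + 5)
  λ = 1: largest Jordan block has size 3, contributing (x − 1)^3

So m_A(x) = (x - 1)^3*(x + 5) = x^4 + 2*x^3 - 12*x^2 + 14*x - 5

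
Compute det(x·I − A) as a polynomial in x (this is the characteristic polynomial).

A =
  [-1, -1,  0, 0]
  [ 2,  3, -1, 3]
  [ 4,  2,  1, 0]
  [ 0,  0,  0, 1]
x^4 - 4*x^3 + 6*x^2 - 4*x + 1

Expanding det(x·I − A) (e.g. by cofactor expansion or by noting that A is similar to its Jordan form J, which has the same characteristic polynomial as A) gives
  χ_A(x) = x^4 - 4*x^3 + 6*x^2 - 4*x + 1
which factors as (x - 1)^4. The eigenvalues (with algebraic multiplicities) are λ = 1 with multiplicity 4.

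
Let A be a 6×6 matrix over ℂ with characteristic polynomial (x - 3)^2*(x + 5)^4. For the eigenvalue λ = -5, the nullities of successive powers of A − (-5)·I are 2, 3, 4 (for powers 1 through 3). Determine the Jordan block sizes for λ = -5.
Block sizes for λ = -5: [3, 1]

From the dimensions of kernels of powers, the number of Jordan blocks of size at least j is d_j − d_{j−1} where d_j = dim ker(N^j) (with d_0 = 0). Computing the differences gives [2, 1, 1].
The number of blocks of size exactly k is (#blocks of size ≥ k) − (#blocks of size ≥ k + 1), so the partition is: 1 block(s) of size 1, 1 block(s) of size 3.
In nonincreasing order the block sizes are [3, 1].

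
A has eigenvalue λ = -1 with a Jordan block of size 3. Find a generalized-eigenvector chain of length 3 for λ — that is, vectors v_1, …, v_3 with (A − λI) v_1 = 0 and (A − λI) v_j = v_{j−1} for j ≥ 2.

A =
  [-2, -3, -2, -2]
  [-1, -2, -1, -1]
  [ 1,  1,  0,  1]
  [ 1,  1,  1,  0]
A Jordan chain for λ = -1 of length 3:
v_1 = (2, 2, -2, -2)ᵀ
v_2 = (-3, -1, 1, 1)ᵀ
v_3 = (0, 1, 0, 0)ᵀ

Let N = A − (-1)·I. We want v_3 with N^3 v_3 = 0 but N^2 v_3 ≠ 0; then v_{j-1} := N · v_j for j = 3, …, 2.

Pick v_3 = (0, 1, 0, 0)ᵀ.
Then v_2 = N · v_3 = (-3, -1, 1, 1)ᵀ.
Then v_1 = N · v_2 = (2, 2, -2, -2)ᵀ.

Sanity check: (A − (-1)·I) v_1 = (0, 0, 0, 0)ᵀ = 0. ✓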